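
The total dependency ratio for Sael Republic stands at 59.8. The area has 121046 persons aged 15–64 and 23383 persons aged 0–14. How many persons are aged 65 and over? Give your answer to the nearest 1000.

Aged 65 and over: 49000

Total dependency ratio = (youth + elderly) / working-age × 100
59.8 = (23383 + E) / 121046 × 100
⇒ 49000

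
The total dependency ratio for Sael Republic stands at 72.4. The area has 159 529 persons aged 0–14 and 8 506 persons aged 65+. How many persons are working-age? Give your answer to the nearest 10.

Total dependency ratio = (youth + elderly) / working-age × 100
72.4 = (159 529 + 8 506) / W × 100
⇒ 232 090

Working-age: 232 090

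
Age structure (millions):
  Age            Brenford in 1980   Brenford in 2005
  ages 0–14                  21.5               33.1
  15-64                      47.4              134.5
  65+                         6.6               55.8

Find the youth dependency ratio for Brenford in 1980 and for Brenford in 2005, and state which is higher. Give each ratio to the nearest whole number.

Brenford in 1980: 21.5 / 47.4 × 100 = 45
Brenford in 2005: 33.1 / 134.5 × 100 = 25

Brenford in 1980: 45
Brenford in 2005: 25
Higher: Brenford in 1980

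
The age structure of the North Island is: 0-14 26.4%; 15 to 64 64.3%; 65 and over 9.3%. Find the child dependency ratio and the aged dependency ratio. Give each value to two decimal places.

Youth dependency ratio = 26.4 / 64.3 × 100 = 41.06
Old-age dependency ratio = 9.3 / 64.3 × 100 = 14.46

Youth dependency ratio: 41.06
Old-age dependency ratio: 14.46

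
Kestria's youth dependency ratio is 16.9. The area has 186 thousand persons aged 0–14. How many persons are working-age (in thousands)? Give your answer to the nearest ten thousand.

Working-age: 1 100

Youth dependency ratio = youth / working-age × 100
16.9 = 186 / W × 100
⇒ 1 100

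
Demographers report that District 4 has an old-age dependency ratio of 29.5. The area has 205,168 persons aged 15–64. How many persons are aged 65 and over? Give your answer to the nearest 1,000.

Aged 65 and over: 61,000

Old-age dependency ratio = elderly / working-age × 100
29.5 = E / 205,168 × 100
⇒ 61,000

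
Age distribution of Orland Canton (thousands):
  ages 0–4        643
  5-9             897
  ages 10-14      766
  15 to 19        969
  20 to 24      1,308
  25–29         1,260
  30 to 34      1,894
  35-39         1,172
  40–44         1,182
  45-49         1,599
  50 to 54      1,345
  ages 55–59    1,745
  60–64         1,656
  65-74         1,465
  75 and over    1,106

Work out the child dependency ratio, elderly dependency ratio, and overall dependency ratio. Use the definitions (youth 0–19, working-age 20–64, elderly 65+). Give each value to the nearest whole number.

Youth dependency ratio: 25
Old-age dependency ratio: 20
Total dependency ratio: 44

0–19: 643 + 897 + 766 + 969 = 3,275
20–64: 1,308 + 1,260 + 1,894 + 1,172 + 1,182 + 1,599 + 1,345 + 1,745 + 1,656 = 13,161
65+: 1,465 + 1,106 = 2,571
Youth dependency ratio = 3,275 / 13,161 × 100 = 25
Old-age dependency ratio = 2,571 / 13,161 × 100 = 20
Total dependency ratio = (3,275 + 2,571) / 13,161 × 100 = 5,846 / 13,161 × 100 = 44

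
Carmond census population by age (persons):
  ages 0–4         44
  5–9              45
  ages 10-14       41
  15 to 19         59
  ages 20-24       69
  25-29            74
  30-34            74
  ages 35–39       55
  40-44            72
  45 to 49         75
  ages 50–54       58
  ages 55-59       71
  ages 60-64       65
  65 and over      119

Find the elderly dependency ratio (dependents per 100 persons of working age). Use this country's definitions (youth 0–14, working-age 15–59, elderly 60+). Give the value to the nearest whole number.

0–14: 44 + 45 + 41 = 130
15–59: 59 + 69 + 74 + 74 + 55 + 72 + 75 + 58 + 71 = 607
60+: 65 + 119 = 184
Old-age dependency ratio = 184 / 607 × 100 = 30

Old-age dependency ratio: 30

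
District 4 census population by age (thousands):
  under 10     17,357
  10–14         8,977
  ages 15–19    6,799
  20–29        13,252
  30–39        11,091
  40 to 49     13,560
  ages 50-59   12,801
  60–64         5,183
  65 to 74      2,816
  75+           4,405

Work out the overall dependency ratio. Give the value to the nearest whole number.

0–14: 17,357 + 8,977 = 26,334
15–64: 6,799 + 13,252 + 11,091 + 13,560 + 12,801 + 5,183 = 62,686
65+: 2,816 + 4,405 = 7,221
Total dependency ratio = (26,334 + 7,221) / 62,686 × 100 = 33,555 / 62,686 × 100 = 54

Total dependency ratio: 54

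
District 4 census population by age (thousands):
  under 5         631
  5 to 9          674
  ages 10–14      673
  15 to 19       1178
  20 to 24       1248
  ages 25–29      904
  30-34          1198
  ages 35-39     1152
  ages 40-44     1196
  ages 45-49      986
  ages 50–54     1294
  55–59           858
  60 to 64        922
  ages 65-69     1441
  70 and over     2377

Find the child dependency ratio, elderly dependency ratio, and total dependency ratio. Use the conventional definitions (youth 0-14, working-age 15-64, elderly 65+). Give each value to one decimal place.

0–14: 631 + 674 + 673 = 1978
15–64: 1178 + 1248 + 904 + 1198 + 1152 + 1196 + 986 + 1294 + 858 + 922 = 10936
65+: 1441 + 2377 = 3818
Youth dependency ratio = 1978 / 10936 × 100 = 18.1
Old-age dependency ratio = 3818 / 10936 × 100 = 34.9
Total dependency ratio = (1978 + 3818) / 10936 × 100 = 5796 / 10936 × 100 = 53.0

Youth dependency ratio: 18.1
Old-age dependency ratio: 34.9
Total dependency ratio: 53.0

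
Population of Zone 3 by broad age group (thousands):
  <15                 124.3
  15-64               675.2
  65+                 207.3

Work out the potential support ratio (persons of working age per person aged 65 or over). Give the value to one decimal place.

Potential support ratio: 3.3

Potential support ratio = 675.2 / 207.3 = 3.3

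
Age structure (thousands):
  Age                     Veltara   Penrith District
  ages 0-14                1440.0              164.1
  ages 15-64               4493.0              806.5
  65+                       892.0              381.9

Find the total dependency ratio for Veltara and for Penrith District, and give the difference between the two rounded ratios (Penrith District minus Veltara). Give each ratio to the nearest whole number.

Veltara: (1440.0 + 892.0) / 4493.0 × 100 = 2332.0 / 4493.0 × 100 = 52
Penrith District: (164.1 + 381.9) / 806.5 × 100 = 546.0 / 806.5 × 100 = 68

Veltara: 52
Penrith District: 68
Difference: +16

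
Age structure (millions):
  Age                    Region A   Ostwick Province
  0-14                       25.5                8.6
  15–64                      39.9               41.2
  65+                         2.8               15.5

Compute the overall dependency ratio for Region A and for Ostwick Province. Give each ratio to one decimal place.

Region A: 70.9
Ostwick Province: 58.5

Region A: (25.5 + 2.8) / 39.9 × 100 = 28.3 / 39.9 × 100 = 70.9
Ostwick Province: (8.6 + 15.5) / 41.2 × 100 = 24.1 / 41.2 × 100 = 58.5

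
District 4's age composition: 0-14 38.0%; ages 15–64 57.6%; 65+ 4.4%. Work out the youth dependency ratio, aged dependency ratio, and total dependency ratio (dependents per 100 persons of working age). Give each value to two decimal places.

Youth dependency ratio = 38.0 / 57.6 × 100 = 65.97
Old-age dependency ratio = 4.4 / 57.6 × 100 = 7.64
Total dependency ratio = (38.0 + 4.4) / 57.6 × 100 = 42.4 / 57.6 × 100 = 73.61

Youth dependency ratio: 65.97
Old-age dependency ratio: 7.64
Total dependency ratio: 73.61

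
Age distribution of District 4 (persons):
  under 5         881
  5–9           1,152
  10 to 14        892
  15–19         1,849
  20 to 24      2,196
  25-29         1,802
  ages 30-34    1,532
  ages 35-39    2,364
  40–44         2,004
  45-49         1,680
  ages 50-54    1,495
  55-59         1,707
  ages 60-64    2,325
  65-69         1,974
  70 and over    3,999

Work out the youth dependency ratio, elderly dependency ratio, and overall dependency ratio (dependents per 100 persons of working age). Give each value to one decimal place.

Youth dependency ratio: 15.4
Old-age dependency ratio: 31.5
Total dependency ratio: 46.9

0–14: 881 + 1,152 + 892 = 2,925
15–64: 1,849 + 2,196 + 1,802 + 1,532 + 2,364 + 2,004 + 1,680 + 1,495 + 1,707 + 2,325 = 18,954
65+: 1,974 + 3,999 = 5,973
Youth dependency ratio = 2,925 / 18,954 × 100 = 15.4
Old-age dependency ratio = 5,973 / 18,954 × 100 = 31.5
Total dependency ratio = (2,925 + 5,973) / 18,954 × 100 = 8,898 / 18,954 × 100 = 46.9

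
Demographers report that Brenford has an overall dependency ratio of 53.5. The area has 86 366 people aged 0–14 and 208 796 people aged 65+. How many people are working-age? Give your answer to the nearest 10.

Working-age: 551 700

Total dependency ratio = (youth + elderly) / working-age × 100
53.5 = (86 366 + 208 796) / W × 100
⇒ 551 700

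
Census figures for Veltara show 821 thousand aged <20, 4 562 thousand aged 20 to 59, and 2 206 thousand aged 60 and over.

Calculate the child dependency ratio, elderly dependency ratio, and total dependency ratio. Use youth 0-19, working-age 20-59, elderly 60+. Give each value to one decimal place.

Youth dependency ratio: 18.0
Old-age dependency ratio: 48.4
Total dependency ratio: 66.4

Youth dependency ratio = 821 / 4 562 × 100 = 18.0
Old-age dependency ratio = 2 206 / 4 562 × 100 = 48.4
Total dependency ratio = (821 + 2 206) / 4 562 × 100 = 3 027 / 4 562 × 100 = 66.4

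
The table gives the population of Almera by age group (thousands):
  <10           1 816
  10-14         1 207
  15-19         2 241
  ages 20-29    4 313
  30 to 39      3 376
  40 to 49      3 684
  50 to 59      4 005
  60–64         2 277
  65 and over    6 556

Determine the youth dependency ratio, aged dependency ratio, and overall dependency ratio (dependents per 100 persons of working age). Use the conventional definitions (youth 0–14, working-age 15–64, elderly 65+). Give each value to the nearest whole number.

0–14: 1 816 + 1 207 = 3 023
15–64: 2 241 + 4 313 + 3 376 + 3 684 + 4 005 + 2 277 = 19 896
65+: 6 556
Youth dependency ratio = 3 023 / 19 896 × 100 = 15
Old-age dependency ratio = 6 556 / 19 896 × 100 = 33
Total dependency ratio = (3 023 + 6 556) / 19 896 × 100 = 9 579 / 19 896 × 100 = 48

Youth dependency ratio: 15
Old-age dependency ratio: 33
Total dependency ratio: 48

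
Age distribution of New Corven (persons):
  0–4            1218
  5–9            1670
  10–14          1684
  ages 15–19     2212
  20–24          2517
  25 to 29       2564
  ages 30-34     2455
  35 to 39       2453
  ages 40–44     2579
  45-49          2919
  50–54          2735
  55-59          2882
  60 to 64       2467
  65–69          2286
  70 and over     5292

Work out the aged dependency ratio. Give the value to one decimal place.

Old-age dependency ratio: 29.4

0–14: 1218 + 1670 + 1684 = 4572
15–64: 2212 + 2517 + 2564 + 2455 + 2453 + 2579 + 2919 + 2735 + 2882 + 2467 = 25783
65+: 2286 + 5292 = 7578
Old-age dependency ratio = 7578 / 25783 × 100 = 29.4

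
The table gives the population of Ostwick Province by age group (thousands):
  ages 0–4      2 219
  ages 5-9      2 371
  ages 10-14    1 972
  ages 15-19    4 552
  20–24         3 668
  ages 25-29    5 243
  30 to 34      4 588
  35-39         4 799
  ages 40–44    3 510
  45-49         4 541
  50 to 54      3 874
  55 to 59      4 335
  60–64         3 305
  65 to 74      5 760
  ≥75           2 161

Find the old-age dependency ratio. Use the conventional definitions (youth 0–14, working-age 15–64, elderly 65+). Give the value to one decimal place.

Old-age dependency ratio: 18.7

0–14: 2 219 + 2 371 + 1 972 = 6 562
15–64: 4 552 + 3 668 + 5 243 + 4 588 + 4 799 + 3 510 + 4 541 + 3 874 + 4 335 + 3 305 = 42 415
65+: 5 760 + 2 161 = 7 921
Old-age dependency ratio = 7 921 / 42 415 × 100 = 18.7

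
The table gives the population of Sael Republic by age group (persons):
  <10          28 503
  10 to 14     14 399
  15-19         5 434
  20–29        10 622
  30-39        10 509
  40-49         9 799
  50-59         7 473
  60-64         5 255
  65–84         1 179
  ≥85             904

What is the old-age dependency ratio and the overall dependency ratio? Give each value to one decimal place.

Old-age dependency ratio: 4.2
Total dependency ratio: 91.6

0–14: 28 503 + 14 399 = 42 902
15–64: 5 434 + 10 622 + 10 509 + 9 799 + 7 473 + 5 255 = 49 092
65+: 1 179 + 904 = 2 083
Old-age dependency ratio = 2 083 / 49 092 × 100 = 4.2
Total dependency ratio = (42 902 + 2 083) / 49 092 × 100 = 44 985 / 49 092 × 100 = 91.6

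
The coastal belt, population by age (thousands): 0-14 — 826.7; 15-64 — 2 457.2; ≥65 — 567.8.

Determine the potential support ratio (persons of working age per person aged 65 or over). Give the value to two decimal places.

Potential support ratio = 2 457.2 / 567.8 = 4.33

Potential support ratio: 4.33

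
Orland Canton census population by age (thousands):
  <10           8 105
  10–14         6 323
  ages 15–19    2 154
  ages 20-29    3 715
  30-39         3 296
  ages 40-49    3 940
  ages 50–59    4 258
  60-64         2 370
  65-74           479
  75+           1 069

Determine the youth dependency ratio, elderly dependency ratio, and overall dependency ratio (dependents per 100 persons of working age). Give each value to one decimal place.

0–14: 8 105 + 6 323 = 14 428
15–64: 2 154 + 3 715 + 3 296 + 3 940 + 4 258 + 2 370 = 19 733
65+: 479 + 1 069 = 1 548
Youth dependency ratio = 14 428 / 19 733 × 100 = 73.1
Old-age dependency ratio = 1 548 / 19 733 × 100 = 7.8
Total dependency ratio = (14 428 + 1 548) / 19 733 × 100 = 15 976 / 19 733 × 100 = 81.0

Youth dependency ratio: 73.1
Old-age dependency ratio: 7.8
Total dependency ratio: 81.0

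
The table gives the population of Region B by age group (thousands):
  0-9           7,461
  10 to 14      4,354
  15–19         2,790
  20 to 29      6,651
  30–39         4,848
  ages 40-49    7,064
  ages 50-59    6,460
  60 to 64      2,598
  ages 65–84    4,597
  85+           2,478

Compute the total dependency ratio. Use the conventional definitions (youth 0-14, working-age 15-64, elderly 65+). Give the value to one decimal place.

0–14: 7,461 + 4,354 = 11,815
15–64: 2,790 + 6,651 + 4,848 + 7,064 + 6,460 + 2,598 = 30,411
65+: 4,597 + 2,478 = 7,075
Total dependency ratio = (11,815 + 7,075) / 30,411 × 100 = 18,890 / 30,411 × 100 = 62.1

Total dependency ratio: 62.1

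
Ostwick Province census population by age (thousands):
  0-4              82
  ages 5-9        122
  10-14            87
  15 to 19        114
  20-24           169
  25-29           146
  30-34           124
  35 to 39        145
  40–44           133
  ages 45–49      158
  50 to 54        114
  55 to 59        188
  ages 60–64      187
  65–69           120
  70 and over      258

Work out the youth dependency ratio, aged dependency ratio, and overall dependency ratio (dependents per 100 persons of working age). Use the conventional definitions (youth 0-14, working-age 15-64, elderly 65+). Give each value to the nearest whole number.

0–14: 82 + 122 + 87 = 291
15–64: 114 + 169 + 146 + 124 + 145 + 133 + 158 + 114 + 188 + 187 = 1 478
65+: 120 + 258 = 378
Youth dependency ratio = 291 / 1 478 × 100 = 20
Old-age dependency ratio = 378 / 1 478 × 100 = 26
Total dependency ratio = (291 + 378) / 1 478 × 100 = 669 / 1 478 × 100 = 45

Youth dependency ratio: 20
Old-age dependency ratio: 26
Total dependency ratio: 45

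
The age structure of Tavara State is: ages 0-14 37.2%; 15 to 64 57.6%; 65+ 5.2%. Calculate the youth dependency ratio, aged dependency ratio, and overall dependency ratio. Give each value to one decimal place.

Youth dependency ratio = 37.2 / 57.6 × 100 = 64.6
Old-age dependency ratio = 5.2 / 57.6 × 100 = 9.0
Total dependency ratio = (37.2 + 5.2) / 57.6 × 100 = 42.4 / 57.6 × 100 = 73.6

Youth dependency ratio: 64.6
Old-age dependency ratio: 9.0
Total dependency ratio: 73.6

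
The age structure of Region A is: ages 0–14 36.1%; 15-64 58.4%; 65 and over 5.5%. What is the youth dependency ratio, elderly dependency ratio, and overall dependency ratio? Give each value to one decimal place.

Youth dependency ratio = 36.1 / 58.4 × 100 = 61.8
Old-age dependency ratio = 5.5 / 58.4 × 100 = 9.4
Total dependency ratio = (36.1 + 5.5) / 58.4 × 100 = 41.6 / 58.4 × 100 = 71.2

Youth dependency ratio: 61.8
Old-age dependency ratio: 9.4
Total dependency ratio: 71.2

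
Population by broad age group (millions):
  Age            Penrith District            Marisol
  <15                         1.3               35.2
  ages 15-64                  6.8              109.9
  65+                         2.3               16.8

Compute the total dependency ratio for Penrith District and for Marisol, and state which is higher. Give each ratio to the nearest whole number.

Penrith District: 53
Marisol: 47
Higher: Penrith District

Penrith District: (1.3 + 2.3) / 6.8 × 100 = 3.6 / 6.8 × 100 = 53
Marisol: (35.2 + 16.8) / 109.9 × 100 = 52.0 / 109.9 × 100 = 47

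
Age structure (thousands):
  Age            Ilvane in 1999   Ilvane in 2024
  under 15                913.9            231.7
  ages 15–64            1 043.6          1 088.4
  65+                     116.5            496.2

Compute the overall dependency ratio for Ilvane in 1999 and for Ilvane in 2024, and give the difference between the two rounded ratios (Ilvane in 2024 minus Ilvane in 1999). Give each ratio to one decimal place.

Ilvane in 1999: 98.7
Ilvane in 2024: 66.9
Difference: -31.8

Ilvane in 1999: (913.9 + 116.5) / 1 043.6 × 100 = 1 030.4 / 1 043.6 × 100 = 98.7
Ilvane in 2024: (231.7 + 496.2) / 1 088.4 × 100 = 727.9 / 1 088.4 × 100 = 66.9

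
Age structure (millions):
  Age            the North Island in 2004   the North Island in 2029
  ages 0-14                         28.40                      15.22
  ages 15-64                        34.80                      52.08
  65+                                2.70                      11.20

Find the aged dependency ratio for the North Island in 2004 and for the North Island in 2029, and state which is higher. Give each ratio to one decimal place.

the North Island in 2004: 7.8
the North Island in 2029: 21.5
Higher: the North Island in 2029

the North Island in 2004: 2.70 / 34.80 × 100 = 7.8
the North Island in 2029: 11.20 / 52.08 × 100 = 21.5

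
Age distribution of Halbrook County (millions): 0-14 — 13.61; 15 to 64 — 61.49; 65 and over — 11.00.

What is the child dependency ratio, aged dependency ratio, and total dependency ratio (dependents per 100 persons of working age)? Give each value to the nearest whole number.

Youth dependency ratio: 22
Old-age dependency ratio: 18
Total dependency ratio: 40

Youth dependency ratio = 13.61 / 61.49 × 100 = 22
Old-age dependency ratio = 11.00 / 61.49 × 100 = 18
Total dependency ratio = (13.61 + 11.00) / 61.49 × 100 = 24.61 / 61.49 × 100 = 40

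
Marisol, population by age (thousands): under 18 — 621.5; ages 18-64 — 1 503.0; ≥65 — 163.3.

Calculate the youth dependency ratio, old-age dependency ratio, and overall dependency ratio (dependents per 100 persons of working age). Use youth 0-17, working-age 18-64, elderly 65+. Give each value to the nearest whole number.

Youth dependency ratio: 41
Old-age dependency ratio: 11
Total dependency ratio: 52

Youth dependency ratio = 621.5 / 1 503.0 × 100 = 41
Old-age dependency ratio = 163.3 / 1 503.0 × 100 = 11
Total dependency ratio = (621.5 + 163.3) / 1 503.0 × 100 = 784.8 / 1 503.0 × 100 = 52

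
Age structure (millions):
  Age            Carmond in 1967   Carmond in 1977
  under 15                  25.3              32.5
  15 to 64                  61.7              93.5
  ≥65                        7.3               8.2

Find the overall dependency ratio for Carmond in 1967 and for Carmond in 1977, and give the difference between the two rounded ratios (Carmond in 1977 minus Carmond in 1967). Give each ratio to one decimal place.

Carmond in 1967: 52.8
Carmond in 1977: 43.5
Difference: -9.3

Carmond in 1967: (25.3 + 7.3) / 61.7 × 100 = 32.6 / 61.7 × 100 = 52.8
Carmond in 1977: (32.5 + 8.2) / 93.5 × 100 = 40.7 / 93.5 × 100 = 43.5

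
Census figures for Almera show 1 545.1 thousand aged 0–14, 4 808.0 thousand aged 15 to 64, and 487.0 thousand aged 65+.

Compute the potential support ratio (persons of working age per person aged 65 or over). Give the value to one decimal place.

Potential support ratio = 4 808.0 / 487.0 = 9.9

Potential support ratio: 9.9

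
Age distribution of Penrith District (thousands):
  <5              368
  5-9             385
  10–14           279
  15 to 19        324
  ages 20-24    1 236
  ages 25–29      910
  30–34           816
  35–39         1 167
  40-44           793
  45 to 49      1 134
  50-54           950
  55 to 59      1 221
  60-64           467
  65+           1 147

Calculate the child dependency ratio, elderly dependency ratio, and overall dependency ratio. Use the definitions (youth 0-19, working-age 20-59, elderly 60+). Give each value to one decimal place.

0–19: 368 + 385 + 279 + 324 = 1 356
20–59: 1 236 + 910 + 816 + 1 167 + 793 + 1 134 + 950 + 1 221 = 8 227
60+: 467 + 1 147 = 1 614
Youth dependency ratio = 1 356 / 8 227 × 100 = 16.5
Old-age dependency ratio = 1 614 / 8 227 × 100 = 19.6
Total dependency ratio = (1 356 + 1 614) / 8 227 × 100 = 2 970 / 8 227 × 100 = 36.1

Youth dependency ratio: 16.5
Old-age dependency ratio: 19.6
Total dependency ratio: 36.1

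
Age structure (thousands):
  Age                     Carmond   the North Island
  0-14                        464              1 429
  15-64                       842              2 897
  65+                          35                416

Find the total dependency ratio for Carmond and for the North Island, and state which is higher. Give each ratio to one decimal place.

Carmond: 59.3
the North Island: 63.7
Higher: the North Island

Carmond: (464 + 35) / 842 × 100 = 499 / 842 × 100 = 59.3
the North Island: (1 429 + 416) / 2 897 × 100 = 1 845 / 2 897 × 100 = 63.7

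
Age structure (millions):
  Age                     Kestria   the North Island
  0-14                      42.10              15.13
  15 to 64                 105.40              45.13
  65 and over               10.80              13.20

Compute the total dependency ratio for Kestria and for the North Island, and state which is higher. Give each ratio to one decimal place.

Kestria: (42.10 + 10.80) / 105.40 × 100 = 52.90 / 105.40 × 100 = 50.2
the North Island: (15.13 + 13.20) / 45.13 × 100 = 28.33 / 45.13 × 100 = 62.8

Kestria: 50.2
the North Island: 62.8
Higher: the North Island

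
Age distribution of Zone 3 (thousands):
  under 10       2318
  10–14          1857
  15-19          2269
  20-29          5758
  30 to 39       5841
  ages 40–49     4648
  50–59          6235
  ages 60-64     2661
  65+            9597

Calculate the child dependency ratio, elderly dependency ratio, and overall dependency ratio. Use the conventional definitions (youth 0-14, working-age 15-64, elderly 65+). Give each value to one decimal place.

Youth dependency ratio: 15.2
Old-age dependency ratio: 35.0
Total dependency ratio: 50.2

0–14: 2318 + 1857 = 4175
15–64: 2269 + 5758 + 5841 + 4648 + 6235 + 2661 = 27412
65+: 9597
Youth dependency ratio = 4175 / 27412 × 100 = 15.2
Old-age dependency ratio = 9597 / 27412 × 100 = 35.0
Total dependency ratio = (4175 + 9597) / 27412 × 100 = 13772 / 27412 × 100 = 50.2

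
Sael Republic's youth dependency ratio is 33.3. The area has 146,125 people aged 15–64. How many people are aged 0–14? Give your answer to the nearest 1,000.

Aged 0–14: 49,000

Youth dependency ratio = youth / working-age × 100
33.3 = Y / 146,125 × 100
⇒ 49,000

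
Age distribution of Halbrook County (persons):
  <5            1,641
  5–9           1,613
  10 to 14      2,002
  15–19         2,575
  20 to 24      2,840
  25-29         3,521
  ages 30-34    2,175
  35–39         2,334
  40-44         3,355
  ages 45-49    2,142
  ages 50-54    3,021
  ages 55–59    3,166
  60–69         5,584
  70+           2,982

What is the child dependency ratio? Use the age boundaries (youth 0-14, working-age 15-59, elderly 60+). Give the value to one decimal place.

0–14: 1,641 + 1,613 + 2,002 = 5,256
15–59: 2,575 + 2,840 + 3,521 + 2,175 + 2,334 + 3,355 + 2,142 + 3,021 + 3,166 = 25,129
60+: 5,584 + 2,982 = 8,566
Youth dependency ratio = 5,256 / 25,129 × 100 = 20.9

Youth dependency ratio: 20.9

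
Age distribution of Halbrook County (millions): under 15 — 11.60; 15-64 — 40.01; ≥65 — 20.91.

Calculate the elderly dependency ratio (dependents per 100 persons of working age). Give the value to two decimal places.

Old-age dependency ratio = 20.91 / 40.01 × 100 = 52.26

Old-age dependency ratio: 52.26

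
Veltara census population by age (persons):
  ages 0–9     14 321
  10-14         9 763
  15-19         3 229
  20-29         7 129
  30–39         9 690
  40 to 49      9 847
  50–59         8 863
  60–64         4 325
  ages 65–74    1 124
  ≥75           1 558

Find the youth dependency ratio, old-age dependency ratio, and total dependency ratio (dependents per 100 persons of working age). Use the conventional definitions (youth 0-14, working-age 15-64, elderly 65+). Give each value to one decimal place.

0–14: 14 321 + 9 763 = 24 084
15–64: 3 229 + 7 129 + 9 690 + 9 847 + 8 863 + 4 325 = 43 083
65+: 1 124 + 1 558 = 2 682
Youth dependency ratio = 24 084 / 43 083 × 100 = 55.9
Old-age dependency ratio = 2 682 / 43 083 × 100 = 6.2
Total dependency ratio = (24 084 + 2 682) / 43 083 × 100 = 26 766 / 43 083 × 100 = 62.1

Youth dependency ratio: 55.9
Old-age dependency ratio: 6.2
Total dependency ratio: 62.1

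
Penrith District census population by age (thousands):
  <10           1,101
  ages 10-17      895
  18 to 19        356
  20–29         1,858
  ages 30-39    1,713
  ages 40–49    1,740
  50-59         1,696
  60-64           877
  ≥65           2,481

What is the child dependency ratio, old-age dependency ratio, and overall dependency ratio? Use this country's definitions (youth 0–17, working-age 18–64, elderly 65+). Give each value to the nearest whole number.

Youth dependency ratio: 24
Old-age dependency ratio: 30
Total dependency ratio: 54

0–17: 1,101 + 895 = 1,996
18–64: 356 + 1,858 + 1,713 + 1,740 + 1,696 + 877 = 8,240
65+: 2,481
Youth dependency ratio = 1,996 / 8,240 × 100 = 24
Old-age dependency ratio = 2,481 / 8,240 × 100 = 30
Total dependency ratio = (1,996 + 2,481) / 8,240 × 100 = 4,477 / 8,240 × 100 = 54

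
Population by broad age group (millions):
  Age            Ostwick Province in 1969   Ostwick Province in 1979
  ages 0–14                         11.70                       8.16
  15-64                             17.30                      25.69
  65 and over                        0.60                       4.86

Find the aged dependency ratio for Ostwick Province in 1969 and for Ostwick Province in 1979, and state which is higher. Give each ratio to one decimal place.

Ostwick Province in 1969: 0.60 / 17.30 × 100 = 3.5
Ostwick Province in 1979: 4.86 / 25.69 × 100 = 18.9

Ostwick Province in 1969: 3.5
Ostwick Province in 1979: 18.9
Higher: Ostwick Province in 1979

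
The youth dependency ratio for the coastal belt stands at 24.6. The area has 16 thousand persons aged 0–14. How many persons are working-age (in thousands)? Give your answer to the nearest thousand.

Youth dependency ratio = youth / working-age × 100
24.6 = 16 / W × 100
⇒ 65

Working-age: 65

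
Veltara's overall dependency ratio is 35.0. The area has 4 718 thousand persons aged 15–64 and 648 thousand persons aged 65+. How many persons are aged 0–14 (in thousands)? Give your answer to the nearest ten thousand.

Total dependency ratio = (youth + elderly) / working-age × 100
35.0 = (Y + 648) / 4 718 × 100
⇒ 1 000

Aged 0–14: 1 000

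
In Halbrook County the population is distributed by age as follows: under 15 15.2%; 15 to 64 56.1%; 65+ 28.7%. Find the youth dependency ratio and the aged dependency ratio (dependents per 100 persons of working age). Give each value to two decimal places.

Youth dependency ratio = 15.2 / 56.1 × 100 = 27.09
Old-age dependency ratio = 28.7 / 56.1 × 100 = 51.16

Youth dependency ratio: 27.09
Old-age dependency ratio: 51.16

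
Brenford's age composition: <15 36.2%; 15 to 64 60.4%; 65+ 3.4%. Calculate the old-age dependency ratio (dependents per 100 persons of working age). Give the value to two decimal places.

Old-age dependency ratio = 3.4 / 60.4 × 100 = 5.63

Old-age dependency ratio: 5.63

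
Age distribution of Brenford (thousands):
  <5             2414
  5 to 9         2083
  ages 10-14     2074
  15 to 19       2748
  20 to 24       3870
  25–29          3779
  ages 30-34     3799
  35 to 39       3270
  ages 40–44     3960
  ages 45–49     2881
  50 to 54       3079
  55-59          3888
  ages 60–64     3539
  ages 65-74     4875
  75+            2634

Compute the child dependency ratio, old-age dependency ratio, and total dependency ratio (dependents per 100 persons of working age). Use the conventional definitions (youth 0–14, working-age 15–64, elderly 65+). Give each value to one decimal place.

0–14: 2414 + 2083 + 2074 = 6571
15–64: 2748 + 3870 + 3779 + 3799 + 3270 + 3960 + 2881 + 3079 + 3888 + 3539 = 34813
65+: 4875 + 2634 = 7509
Youth dependency ratio = 6571 / 34813 × 100 = 18.9
Old-age dependency ratio = 7509 / 34813 × 100 = 21.6
Total dependency ratio = (6571 + 7509) / 34813 × 100 = 14080 / 34813 × 100 = 40.4

Youth dependency ratio: 18.9
Old-age dependency ratio: 21.6
Total dependency ratio: 40.4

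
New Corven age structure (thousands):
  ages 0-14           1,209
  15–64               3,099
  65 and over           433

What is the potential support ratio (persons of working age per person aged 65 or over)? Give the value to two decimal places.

Potential support ratio = 3,099 / 433 = 7.16

Potential support ratio: 7.16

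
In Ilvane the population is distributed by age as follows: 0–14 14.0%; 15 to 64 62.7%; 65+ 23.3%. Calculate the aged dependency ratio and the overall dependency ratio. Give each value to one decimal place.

Old-age dependency ratio = 23.3 / 62.7 × 100 = 37.2
Total dependency ratio = (14.0 + 23.3) / 62.7 × 100 = 37.3 / 62.7 × 100 = 59.5

Old-age dependency ratio: 37.2
Total dependency ratio: 59.5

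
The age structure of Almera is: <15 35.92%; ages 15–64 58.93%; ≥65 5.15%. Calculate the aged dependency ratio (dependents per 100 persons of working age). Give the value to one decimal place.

Old-age dependency ratio = 5.15 / 58.93 × 100 = 8.7

Old-age dependency ratio: 8.7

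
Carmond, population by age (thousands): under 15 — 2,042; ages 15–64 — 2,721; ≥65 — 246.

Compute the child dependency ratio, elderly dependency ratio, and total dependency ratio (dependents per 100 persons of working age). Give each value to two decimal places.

Youth dependency ratio = 2,042 / 2,721 × 100 = 75.05
Old-age dependency ratio = 246 / 2,721 × 100 = 9.04
Total dependency ratio = (2,042 + 246) / 2,721 × 100 = 2,288 / 2,721 × 100 = 84.09

Youth dependency ratio: 75.05
Old-age dependency ratio: 9.04
Total dependency ratio: 84.09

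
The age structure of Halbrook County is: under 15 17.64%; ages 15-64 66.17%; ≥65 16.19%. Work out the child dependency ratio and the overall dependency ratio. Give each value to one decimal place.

Youth dependency ratio: 26.7
Total dependency ratio: 51.1

Youth dependency ratio = 17.64 / 66.17 × 100 = 26.7
Total dependency ratio = (17.64 + 16.19) / 66.17 × 100 = 33.83 / 66.17 × 100 = 51.1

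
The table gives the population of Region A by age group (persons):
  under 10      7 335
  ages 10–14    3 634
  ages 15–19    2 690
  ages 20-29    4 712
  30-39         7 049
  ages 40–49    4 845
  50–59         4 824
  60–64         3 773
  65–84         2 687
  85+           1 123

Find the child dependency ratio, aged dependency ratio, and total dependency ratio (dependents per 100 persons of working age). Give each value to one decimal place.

Youth dependency ratio: 39.3
Old-age dependency ratio: 13.7
Total dependency ratio: 53.0

0–14: 7 335 + 3 634 = 10 969
15–64: 2 690 + 4 712 + 7 049 + 4 845 + 4 824 + 3 773 = 27 893
65+: 2 687 + 1 123 = 3 810
Youth dependency ratio = 10 969 / 27 893 × 100 = 39.3
Old-age dependency ratio = 3 810 / 27 893 × 100 = 13.7
Total dependency ratio = (10 969 + 3 810) / 27 893 × 100 = 14 779 / 27 893 × 100 = 53.0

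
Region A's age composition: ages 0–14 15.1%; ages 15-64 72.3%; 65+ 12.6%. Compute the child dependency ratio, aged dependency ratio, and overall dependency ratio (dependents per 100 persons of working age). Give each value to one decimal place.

Youth dependency ratio: 20.9
Old-age dependency ratio: 17.4
Total dependency ratio: 38.3

Youth dependency ratio = 15.1 / 72.3 × 100 = 20.9
Old-age dependency ratio = 12.6 / 72.3 × 100 = 17.4
Total dependency ratio = (15.1 + 12.6) / 72.3 × 100 = 27.7 / 72.3 × 100 = 38.3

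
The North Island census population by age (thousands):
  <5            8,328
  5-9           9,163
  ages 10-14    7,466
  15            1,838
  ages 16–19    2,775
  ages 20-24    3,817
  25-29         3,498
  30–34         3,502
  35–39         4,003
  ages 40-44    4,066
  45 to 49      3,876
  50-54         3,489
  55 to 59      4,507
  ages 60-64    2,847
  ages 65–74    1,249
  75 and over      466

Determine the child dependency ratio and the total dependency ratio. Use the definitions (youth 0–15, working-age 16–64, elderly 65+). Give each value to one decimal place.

0–15: 8,328 + 9,163 + 7,466 + 1,838 = 26,795
16–64: 2,775 + 3,817 + 3,498 + 3,502 + 4,003 + 4,066 + 3,876 + 3,489 + 4,507 + 2,847 = 36,380
65+: 1,249 + 466 = 1,715
Youth dependency ratio = 26,795 / 36,380 × 100 = 73.7
Total dependency ratio = (26,795 + 1,715) / 36,380 × 100 = 28,510 / 36,380 × 100 = 78.4

Youth dependency ratio: 73.7
Total dependency ratio: 78.4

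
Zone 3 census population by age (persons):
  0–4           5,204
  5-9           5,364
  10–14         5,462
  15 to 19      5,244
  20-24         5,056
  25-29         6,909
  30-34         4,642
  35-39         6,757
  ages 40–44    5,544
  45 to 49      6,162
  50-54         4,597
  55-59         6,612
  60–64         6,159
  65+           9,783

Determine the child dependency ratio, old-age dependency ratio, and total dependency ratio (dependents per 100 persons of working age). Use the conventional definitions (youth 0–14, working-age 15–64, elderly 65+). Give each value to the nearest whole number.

0–14: 5,204 + 5,364 + 5,462 = 16,030
15–64: 5,244 + 5,056 + 6,909 + 4,642 + 6,757 + 5,544 + 6,162 + 4,597 + 6,612 + 6,159 = 57,682
65+: 9,783
Youth dependency ratio = 16,030 / 57,682 × 100 = 28
Old-age dependency ratio = 9,783 / 57,682 × 100 = 17
Total dependency ratio = (16,030 + 9,783) / 57,682 × 100 = 25,813 / 57,682 × 100 = 45

Youth dependency ratio: 28
Old-age dependency ratio: 17
Total dependency ratio: 45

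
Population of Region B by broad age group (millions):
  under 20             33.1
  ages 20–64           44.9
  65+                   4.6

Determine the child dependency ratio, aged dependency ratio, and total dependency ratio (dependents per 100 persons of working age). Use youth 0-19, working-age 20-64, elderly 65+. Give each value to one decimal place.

Youth dependency ratio = 33.1 / 44.9 × 100 = 73.7
Old-age dependency ratio = 4.6 / 44.9 × 100 = 10.2
Total dependency ratio = (33.1 + 4.6) / 44.9 × 100 = 37.7 / 44.9 × 100 = 84.0

Youth dependency ratio: 73.7
Old-age dependency ratio: 10.2
Total dependency ratio: 84.0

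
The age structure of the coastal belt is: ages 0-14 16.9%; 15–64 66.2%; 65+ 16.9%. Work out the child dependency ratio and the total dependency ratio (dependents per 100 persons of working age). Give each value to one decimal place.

Youth dependency ratio: 25.5
Total dependency ratio: 51.1

Youth dependency ratio = 16.9 / 66.2 × 100 = 25.5
Total dependency ratio = (16.9 + 16.9) / 66.2 × 100 = 33.8 / 66.2 × 100 = 51.1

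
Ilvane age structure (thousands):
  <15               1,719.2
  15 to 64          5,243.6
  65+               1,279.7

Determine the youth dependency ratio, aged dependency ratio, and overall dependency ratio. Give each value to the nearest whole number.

Youth dependency ratio = 1,719.2 / 5,243.6 × 100 = 33
Old-age dependency ratio = 1,279.7 / 5,243.6 × 100 = 24
Total dependency ratio = (1,719.2 + 1,279.7) / 5,243.6 × 100 = 2,998.9 / 5,243.6 × 100 = 57

Youth dependency ratio: 33
Old-age dependency ratio: 24
Total dependency ratio: 57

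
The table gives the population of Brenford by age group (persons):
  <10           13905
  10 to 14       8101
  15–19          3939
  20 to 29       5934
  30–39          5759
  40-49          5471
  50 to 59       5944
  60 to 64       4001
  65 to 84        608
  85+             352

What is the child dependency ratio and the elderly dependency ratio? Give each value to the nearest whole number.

Youth dependency ratio: 71
Old-age dependency ratio: 3

0–14: 13905 + 8101 = 22006
15–64: 3939 + 5934 + 5759 + 5471 + 5944 + 4001 = 31048
65+: 608 + 352 = 960
Youth dependency ratio = 22006 / 31048 × 100 = 71
Old-age dependency ratio = 960 / 31048 × 100 = 3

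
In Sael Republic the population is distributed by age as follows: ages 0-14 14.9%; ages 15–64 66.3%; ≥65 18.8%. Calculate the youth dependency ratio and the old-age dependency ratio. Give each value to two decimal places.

Youth dependency ratio = 14.9 / 66.3 × 100 = 22.47
Old-age dependency ratio = 18.8 / 66.3 × 100 = 28.36

Youth dependency ratio: 22.47
Old-age dependency ratio: 28.36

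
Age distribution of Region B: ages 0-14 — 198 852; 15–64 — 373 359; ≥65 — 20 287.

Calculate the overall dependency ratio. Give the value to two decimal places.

Total dependency ratio = (198 852 + 20 287) / 373 359 × 100 = 219 139 / 373 359 × 100 = 58.69

Total dependency ratio: 58.69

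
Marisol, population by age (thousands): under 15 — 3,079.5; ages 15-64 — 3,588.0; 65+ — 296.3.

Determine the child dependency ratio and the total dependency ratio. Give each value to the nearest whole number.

Youth dependency ratio = 3,079.5 / 3,588.0 × 100 = 86
Total dependency ratio = (3,079.5 + 296.3) / 3,588.0 × 100 = 3,375.8 / 3,588.0 × 100 = 94

Youth dependency ratio: 86
Total dependency ratio: 94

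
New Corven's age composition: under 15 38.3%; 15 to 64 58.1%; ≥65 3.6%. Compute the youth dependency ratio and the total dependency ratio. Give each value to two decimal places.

Youth dependency ratio: 65.92
Total dependency ratio: 72.12

Youth dependency ratio = 38.3 / 58.1 × 100 = 65.92
Total dependency ratio = (38.3 + 3.6) / 58.1 × 100 = 41.9 / 58.1 × 100 = 72.12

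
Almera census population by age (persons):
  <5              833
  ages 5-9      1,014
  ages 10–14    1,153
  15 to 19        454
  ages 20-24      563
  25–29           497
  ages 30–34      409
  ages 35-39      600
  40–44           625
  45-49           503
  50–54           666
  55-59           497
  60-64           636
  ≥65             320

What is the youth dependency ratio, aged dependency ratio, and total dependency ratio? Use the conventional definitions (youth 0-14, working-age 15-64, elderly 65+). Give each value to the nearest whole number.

0–14: 833 + 1,014 + 1,153 = 3,000
15–64: 454 + 563 + 497 + 409 + 600 + 625 + 503 + 666 + 497 + 636 = 5,450
65+: 320
Youth dependency ratio = 3,000 / 5,450 × 100 = 55
Old-age dependency ratio = 320 / 5,450 × 100 = 6
Total dependency ratio = (3,000 + 320) / 5,450 × 100 = 3,320 / 5,450 × 100 = 61

Youth dependency ratio: 55
Old-age dependency ratio: 6
Total dependency ratio: 61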